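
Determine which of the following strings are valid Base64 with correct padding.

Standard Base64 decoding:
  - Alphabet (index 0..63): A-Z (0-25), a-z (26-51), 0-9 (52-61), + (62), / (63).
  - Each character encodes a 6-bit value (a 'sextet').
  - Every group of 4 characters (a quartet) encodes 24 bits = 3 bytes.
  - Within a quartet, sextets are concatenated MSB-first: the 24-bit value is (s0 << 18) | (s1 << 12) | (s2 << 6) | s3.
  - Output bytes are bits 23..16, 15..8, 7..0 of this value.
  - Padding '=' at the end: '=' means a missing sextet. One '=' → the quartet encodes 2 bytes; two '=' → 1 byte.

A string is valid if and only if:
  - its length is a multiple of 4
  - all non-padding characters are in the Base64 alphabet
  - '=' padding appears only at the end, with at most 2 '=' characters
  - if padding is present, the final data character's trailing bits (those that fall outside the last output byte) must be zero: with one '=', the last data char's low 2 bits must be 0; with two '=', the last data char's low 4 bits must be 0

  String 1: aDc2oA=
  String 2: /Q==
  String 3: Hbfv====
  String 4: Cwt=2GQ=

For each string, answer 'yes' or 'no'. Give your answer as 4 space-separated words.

String 1: 'aDc2oA=' → invalid (len=7 not mult of 4)
String 2: '/Q==' → valid
String 3: 'Hbfv====' → invalid (4 pad chars (max 2))
String 4: 'Cwt=2GQ=' → invalid (bad char(s): ['=']; '=' in middle)

Answer: no yes no no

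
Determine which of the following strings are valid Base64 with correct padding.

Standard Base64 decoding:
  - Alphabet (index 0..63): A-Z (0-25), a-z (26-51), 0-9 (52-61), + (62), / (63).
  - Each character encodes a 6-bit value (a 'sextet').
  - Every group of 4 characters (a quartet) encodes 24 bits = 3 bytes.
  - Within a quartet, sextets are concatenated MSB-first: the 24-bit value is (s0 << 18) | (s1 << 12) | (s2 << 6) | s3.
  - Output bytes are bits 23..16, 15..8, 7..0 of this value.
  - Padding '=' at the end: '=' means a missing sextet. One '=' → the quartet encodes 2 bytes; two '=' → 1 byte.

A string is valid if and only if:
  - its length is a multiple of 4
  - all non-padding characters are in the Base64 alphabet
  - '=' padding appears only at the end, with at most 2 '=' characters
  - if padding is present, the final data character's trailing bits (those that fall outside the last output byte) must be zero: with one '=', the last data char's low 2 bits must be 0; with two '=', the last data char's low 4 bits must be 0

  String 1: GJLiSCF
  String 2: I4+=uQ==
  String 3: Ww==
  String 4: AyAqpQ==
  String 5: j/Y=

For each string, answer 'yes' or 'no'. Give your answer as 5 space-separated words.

String 1: 'GJLiSCF' → invalid (len=7 not mult of 4)
String 2: 'I4+=uQ==' → invalid (bad char(s): ['=']; '=' in middle)
String 3: 'Ww==' → valid
String 4: 'AyAqpQ==' → valid
String 5: 'j/Y=' → valid

Answer: no no yes yes yes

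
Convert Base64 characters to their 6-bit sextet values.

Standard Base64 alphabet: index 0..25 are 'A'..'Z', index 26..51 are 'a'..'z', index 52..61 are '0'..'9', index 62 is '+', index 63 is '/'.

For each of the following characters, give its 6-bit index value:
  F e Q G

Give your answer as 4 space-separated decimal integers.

Answer: 5 30 16 6

Derivation:
'F': A..Z range, ord('F') − ord('A') = 5
'e': a..z range, 26 + ord('e') − ord('a') = 30
'Q': A..Z range, ord('Q') − ord('A') = 16
'G': A..Z range, ord('G') − ord('A') = 6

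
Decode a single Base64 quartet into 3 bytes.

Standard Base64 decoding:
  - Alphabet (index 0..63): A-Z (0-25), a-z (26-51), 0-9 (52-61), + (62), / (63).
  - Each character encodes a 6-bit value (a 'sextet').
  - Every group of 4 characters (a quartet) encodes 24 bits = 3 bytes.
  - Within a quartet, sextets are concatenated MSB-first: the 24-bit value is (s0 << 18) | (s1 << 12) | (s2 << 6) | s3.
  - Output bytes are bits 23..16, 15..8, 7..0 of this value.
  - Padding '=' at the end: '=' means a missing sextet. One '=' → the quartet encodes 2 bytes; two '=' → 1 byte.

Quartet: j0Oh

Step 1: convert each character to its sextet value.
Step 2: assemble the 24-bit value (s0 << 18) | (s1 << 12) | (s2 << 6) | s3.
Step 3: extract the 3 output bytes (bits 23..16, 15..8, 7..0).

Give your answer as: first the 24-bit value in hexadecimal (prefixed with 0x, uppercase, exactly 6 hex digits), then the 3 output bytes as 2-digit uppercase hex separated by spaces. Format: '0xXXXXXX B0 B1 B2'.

Sextets: j=35, 0=52, O=14, h=33
24-bit: (35<<18) | (52<<12) | (14<<6) | 33
      = 0x8C0000 | 0x034000 | 0x000380 | 0x000021
      = 0x8F43A1
Bytes: (v>>16)&0xFF=8F, (v>>8)&0xFF=43, v&0xFF=A1

Answer: 0x8F43A1 8F 43 A1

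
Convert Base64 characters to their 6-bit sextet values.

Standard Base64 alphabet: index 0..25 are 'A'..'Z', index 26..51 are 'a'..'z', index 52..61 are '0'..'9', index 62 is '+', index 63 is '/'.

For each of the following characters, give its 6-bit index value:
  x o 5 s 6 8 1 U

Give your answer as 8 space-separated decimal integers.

'x': a..z range, 26 + ord('x') − ord('a') = 49
'o': a..z range, 26 + ord('o') − ord('a') = 40
'5': 0..9 range, 52 + ord('5') − ord('0') = 57
's': a..z range, 26 + ord('s') − ord('a') = 44
'6': 0..9 range, 52 + ord('6') − ord('0') = 58
'8': 0..9 range, 52 + ord('8') − ord('0') = 60
'1': 0..9 range, 52 + ord('1') − ord('0') = 53
'U': A..Z range, ord('U') − ord('A') = 20

Answer: 49 40 57 44 58 60 53 20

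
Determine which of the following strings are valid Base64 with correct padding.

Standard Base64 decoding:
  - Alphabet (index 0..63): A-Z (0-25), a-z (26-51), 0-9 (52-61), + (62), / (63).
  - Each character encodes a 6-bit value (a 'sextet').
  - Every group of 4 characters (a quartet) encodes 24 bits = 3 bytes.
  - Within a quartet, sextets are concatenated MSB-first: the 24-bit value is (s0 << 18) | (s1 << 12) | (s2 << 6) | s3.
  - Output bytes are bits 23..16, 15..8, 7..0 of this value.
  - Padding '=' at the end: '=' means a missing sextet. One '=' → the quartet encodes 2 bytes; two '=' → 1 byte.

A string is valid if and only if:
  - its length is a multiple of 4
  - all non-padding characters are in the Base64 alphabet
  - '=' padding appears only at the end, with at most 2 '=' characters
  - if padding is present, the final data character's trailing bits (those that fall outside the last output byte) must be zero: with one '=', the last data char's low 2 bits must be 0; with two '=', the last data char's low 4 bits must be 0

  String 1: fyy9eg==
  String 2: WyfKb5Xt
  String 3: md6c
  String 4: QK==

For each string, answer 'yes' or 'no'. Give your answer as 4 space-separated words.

String 1: 'fyy9eg==' → valid
String 2: 'WyfKb5Xt' → valid
String 3: 'md6c' → valid
String 4: 'QK==' → invalid (bad trailing bits)

Answer: yes yes yes no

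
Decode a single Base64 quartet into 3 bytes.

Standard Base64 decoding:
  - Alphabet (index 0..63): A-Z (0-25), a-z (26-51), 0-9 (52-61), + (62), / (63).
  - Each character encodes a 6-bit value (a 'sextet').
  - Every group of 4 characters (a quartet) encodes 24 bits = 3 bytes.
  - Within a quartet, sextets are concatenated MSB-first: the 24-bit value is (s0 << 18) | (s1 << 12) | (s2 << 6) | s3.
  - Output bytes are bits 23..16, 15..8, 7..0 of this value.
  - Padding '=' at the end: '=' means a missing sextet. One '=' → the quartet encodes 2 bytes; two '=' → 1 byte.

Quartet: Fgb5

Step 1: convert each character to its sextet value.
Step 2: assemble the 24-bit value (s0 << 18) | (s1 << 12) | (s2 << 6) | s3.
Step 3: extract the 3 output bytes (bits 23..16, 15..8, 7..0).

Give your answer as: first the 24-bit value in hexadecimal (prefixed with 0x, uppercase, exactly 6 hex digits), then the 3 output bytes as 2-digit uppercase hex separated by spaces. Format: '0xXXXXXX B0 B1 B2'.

Answer: 0x1606F9 16 06 F9

Derivation:
Sextets: F=5, g=32, b=27, 5=57
24-bit: (5<<18) | (32<<12) | (27<<6) | 57
      = 0x140000 | 0x020000 | 0x0006C0 | 0x000039
      = 0x1606F9
Bytes: (v>>16)&0xFF=16, (v>>8)&0xFF=06, v&0xFF=F9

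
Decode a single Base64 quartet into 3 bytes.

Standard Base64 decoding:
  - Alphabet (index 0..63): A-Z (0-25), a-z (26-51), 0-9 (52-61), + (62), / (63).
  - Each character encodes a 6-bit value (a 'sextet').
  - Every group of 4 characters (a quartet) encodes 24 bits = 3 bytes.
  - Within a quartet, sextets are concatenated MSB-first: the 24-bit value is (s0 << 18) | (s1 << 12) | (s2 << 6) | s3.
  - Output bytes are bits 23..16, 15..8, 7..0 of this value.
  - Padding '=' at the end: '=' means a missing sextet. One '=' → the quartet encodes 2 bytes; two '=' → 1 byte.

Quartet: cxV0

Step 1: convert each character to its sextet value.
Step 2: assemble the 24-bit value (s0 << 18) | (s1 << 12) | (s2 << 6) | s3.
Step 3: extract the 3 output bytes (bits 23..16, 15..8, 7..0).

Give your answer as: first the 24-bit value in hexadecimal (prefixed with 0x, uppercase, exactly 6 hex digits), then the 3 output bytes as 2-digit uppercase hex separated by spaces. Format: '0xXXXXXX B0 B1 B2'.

Sextets: c=28, x=49, V=21, 0=52
24-bit: (28<<18) | (49<<12) | (21<<6) | 52
      = 0x700000 | 0x031000 | 0x000540 | 0x000034
      = 0x731574
Bytes: (v>>16)&0xFF=73, (v>>8)&0xFF=15, v&0xFF=74

Answer: 0x731574 73 15 74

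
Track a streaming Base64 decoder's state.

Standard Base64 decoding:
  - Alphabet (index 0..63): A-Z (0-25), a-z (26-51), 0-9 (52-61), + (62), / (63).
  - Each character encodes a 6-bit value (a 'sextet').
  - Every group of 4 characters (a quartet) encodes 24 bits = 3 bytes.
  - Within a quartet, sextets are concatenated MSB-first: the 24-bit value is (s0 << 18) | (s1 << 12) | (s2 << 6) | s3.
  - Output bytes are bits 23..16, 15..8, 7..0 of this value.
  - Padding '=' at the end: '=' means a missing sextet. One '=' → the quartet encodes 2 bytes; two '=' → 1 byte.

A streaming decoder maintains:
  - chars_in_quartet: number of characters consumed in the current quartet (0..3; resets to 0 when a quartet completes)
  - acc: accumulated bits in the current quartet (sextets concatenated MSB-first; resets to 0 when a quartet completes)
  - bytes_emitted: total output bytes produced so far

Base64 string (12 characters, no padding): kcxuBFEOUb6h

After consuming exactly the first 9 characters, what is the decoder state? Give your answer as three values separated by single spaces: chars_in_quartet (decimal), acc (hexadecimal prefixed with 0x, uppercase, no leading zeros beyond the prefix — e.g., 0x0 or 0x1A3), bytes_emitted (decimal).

After char 0 ('k'=36): chars_in_quartet=1 acc=0x24 bytes_emitted=0
After char 1 ('c'=28): chars_in_quartet=2 acc=0x91C bytes_emitted=0
After char 2 ('x'=49): chars_in_quartet=3 acc=0x24731 bytes_emitted=0
After char 3 ('u'=46): chars_in_quartet=4 acc=0x91CC6E -> emit 91 CC 6E, reset; bytes_emitted=3
After char 4 ('B'=1): chars_in_quartet=1 acc=0x1 bytes_emitted=3
After char 5 ('F'=5): chars_in_quartet=2 acc=0x45 bytes_emitted=3
After char 6 ('E'=4): chars_in_quartet=3 acc=0x1144 bytes_emitted=3
After char 7 ('O'=14): chars_in_quartet=4 acc=0x4510E -> emit 04 51 0E, reset; bytes_emitted=6
After char 8 ('U'=20): chars_in_quartet=1 acc=0x14 bytes_emitted=6

Answer: 1 0x14 6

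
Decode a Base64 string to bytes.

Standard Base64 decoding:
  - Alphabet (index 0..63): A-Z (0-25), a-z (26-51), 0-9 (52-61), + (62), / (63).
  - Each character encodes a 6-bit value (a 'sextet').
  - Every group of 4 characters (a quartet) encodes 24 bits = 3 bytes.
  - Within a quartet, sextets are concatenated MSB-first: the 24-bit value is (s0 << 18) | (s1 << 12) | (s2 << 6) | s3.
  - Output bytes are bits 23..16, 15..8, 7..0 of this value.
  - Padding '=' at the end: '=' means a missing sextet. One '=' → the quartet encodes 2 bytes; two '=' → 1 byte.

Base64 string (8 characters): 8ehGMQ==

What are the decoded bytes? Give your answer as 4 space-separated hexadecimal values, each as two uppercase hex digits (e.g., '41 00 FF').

After char 0 ('8'=60): chars_in_quartet=1 acc=0x3C bytes_emitted=0
After char 1 ('e'=30): chars_in_quartet=2 acc=0xF1E bytes_emitted=0
After char 2 ('h'=33): chars_in_quartet=3 acc=0x3C7A1 bytes_emitted=0
After char 3 ('G'=6): chars_in_quartet=4 acc=0xF1E846 -> emit F1 E8 46, reset; bytes_emitted=3
After char 4 ('M'=12): chars_in_quartet=1 acc=0xC bytes_emitted=3
After char 5 ('Q'=16): chars_in_quartet=2 acc=0x310 bytes_emitted=3
Padding '==': partial quartet acc=0x310 -> emit 31; bytes_emitted=4

Answer: F1 E8 46 31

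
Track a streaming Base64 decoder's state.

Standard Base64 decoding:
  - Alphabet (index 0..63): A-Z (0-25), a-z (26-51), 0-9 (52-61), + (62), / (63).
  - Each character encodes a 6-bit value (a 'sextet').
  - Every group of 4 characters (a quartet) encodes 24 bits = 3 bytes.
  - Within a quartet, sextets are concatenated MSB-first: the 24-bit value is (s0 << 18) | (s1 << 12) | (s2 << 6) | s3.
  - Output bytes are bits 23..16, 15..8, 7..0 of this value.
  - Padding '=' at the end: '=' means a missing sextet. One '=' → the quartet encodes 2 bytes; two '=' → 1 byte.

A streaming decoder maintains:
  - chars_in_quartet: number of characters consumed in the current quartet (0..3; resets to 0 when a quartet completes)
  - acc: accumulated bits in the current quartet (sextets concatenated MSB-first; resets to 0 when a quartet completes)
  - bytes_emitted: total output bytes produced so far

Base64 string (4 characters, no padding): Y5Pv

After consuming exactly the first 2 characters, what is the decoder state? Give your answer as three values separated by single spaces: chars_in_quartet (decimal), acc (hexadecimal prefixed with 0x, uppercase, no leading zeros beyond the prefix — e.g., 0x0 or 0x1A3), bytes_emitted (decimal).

Answer: 2 0x639 0

Derivation:
After char 0 ('Y'=24): chars_in_quartet=1 acc=0x18 bytes_emitted=0
After char 1 ('5'=57): chars_in_quartet=2 acc=0x639 bytes_emitted=0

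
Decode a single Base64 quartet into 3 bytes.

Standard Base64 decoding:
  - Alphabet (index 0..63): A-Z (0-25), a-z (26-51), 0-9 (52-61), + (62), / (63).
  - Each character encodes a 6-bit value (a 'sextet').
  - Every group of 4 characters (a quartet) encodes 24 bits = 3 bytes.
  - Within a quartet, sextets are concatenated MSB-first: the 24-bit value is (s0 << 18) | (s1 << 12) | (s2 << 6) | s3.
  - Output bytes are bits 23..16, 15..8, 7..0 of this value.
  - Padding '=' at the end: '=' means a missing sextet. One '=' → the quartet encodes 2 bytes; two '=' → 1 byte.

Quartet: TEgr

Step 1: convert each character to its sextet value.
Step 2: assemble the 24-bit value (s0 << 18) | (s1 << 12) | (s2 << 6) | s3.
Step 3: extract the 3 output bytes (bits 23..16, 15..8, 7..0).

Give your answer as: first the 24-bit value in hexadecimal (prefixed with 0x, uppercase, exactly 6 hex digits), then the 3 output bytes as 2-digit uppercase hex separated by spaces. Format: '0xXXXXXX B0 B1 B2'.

Answer: 0x4C482B 4C 48 2B

Derivation:
Sextets: T=19, E=4, g=32, r=43
24-bit: (19<<18) | (4<<12) | (32<<6) | 43
      = 0x4C0000 | 0x004000 | 0x000800 | 0x00002B
      = 0x4C482B
Bytes: (v>>16)&0xFF=4C, (v>>8)&0xFF=48, v&0xFF=2B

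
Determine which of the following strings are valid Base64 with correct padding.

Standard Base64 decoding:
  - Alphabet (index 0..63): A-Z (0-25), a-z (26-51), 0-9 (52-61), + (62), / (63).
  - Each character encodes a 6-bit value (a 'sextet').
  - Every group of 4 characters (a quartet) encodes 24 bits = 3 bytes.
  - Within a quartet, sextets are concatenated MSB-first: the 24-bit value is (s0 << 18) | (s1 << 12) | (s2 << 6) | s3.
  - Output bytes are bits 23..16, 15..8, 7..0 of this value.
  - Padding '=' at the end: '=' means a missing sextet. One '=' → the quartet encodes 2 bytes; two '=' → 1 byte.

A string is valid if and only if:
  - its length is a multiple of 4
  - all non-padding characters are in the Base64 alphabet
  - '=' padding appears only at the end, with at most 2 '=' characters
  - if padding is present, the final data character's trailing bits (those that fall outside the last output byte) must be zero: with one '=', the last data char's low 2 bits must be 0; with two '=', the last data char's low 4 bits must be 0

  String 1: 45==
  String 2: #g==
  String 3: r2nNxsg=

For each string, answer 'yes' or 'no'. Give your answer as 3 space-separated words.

String 1: '45==' → invalid (bad trailing bits)
String 2: '#g==' → invalid (bad char(s): ['#'])
String 3: 'r2nNxsg=' → valid

Answer: no no yes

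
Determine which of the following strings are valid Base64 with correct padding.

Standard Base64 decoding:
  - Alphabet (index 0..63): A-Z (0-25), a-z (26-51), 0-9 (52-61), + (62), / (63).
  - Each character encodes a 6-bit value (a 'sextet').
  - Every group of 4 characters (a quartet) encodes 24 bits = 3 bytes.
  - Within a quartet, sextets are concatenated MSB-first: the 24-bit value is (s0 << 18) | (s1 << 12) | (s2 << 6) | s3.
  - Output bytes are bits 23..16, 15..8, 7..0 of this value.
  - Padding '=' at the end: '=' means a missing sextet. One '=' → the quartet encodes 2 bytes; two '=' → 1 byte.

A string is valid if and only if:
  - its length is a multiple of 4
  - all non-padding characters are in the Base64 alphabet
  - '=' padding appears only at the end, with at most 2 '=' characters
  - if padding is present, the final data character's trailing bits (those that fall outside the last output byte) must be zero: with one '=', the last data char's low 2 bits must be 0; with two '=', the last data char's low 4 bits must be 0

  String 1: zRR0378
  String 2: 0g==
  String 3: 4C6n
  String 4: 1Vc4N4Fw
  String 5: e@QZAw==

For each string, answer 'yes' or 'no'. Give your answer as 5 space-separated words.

String 1: 'zRR0378' → invalid (len=7 not mult of 4)
String 2: '0g==' → valid
String 3: '4C6n' → valid
String 4: '1Vc4N4Fw' → valid
String 5: 'e@QZAw==' → invalid (bad char(s): ['@'])

Answer: no yes yes yes no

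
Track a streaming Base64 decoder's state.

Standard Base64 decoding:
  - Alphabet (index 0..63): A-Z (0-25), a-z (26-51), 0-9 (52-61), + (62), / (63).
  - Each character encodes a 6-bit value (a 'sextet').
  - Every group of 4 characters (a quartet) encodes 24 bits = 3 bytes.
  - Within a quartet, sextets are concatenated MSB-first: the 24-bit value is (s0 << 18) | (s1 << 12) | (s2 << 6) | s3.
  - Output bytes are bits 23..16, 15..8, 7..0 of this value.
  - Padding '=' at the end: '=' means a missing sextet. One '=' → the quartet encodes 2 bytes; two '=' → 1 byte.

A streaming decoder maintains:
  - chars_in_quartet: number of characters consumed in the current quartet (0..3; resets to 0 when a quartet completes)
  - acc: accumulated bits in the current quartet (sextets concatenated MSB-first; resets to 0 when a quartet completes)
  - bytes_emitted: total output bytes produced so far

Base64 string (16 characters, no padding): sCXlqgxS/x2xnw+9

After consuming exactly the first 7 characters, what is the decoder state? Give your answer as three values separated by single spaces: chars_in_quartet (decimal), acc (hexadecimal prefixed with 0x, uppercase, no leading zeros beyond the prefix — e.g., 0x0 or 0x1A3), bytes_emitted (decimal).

After char 0 ('s'=44): chars_in_quartet=1 acc=0x2C bytes_emitted=0
After char 1 ('C'=2): chars_in_quartet=2 acc=0xB02 bytes_emitted=0
After char 2 ('X'=23): chars_in_quartet=3 acc=0x2C097 bytes_emitted=0
After char 3 ('l'=37): chars_in_quartet=4 acc=0xB025E5 -> emit B0 25 E5, reset; bytes_emitted=3
After char 4 ('q'=42): chars_in_quartet=1 acc=0x2A bytes_emitted=3
After char 5 ('g'=32): chars_in_quartet=2 acc=0xAA0 bytes_emitted=3
After char 6 ('x'=49): chars_in_quartet=3 acc=0x2A831 bytes_emitted=3

Answer: 3 0x2A831 3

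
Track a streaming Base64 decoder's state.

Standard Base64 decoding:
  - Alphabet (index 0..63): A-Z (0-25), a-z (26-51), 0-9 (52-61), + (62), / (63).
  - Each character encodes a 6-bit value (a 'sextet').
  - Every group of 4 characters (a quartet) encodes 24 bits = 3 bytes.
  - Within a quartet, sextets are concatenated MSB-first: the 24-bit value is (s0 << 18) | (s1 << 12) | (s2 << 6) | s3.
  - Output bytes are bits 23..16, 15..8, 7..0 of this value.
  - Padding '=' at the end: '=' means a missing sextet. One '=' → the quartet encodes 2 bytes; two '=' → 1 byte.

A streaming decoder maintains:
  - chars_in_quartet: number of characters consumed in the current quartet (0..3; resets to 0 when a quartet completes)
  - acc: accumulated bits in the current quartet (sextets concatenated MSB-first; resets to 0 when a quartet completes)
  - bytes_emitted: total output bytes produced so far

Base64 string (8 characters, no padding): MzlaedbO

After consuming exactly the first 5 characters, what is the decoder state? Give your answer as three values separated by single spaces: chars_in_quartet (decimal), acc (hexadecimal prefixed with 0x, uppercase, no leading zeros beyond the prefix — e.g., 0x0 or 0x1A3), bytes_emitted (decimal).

After char 0 ('M'=12): chars_in_quartet=1 acc=0xC bytes_emitted=0
After char 1 ('z'=51): chars_in_quartet=2 acc=0x333 bytes_emitted=0
After char 2 ('l'=37): chars_in_quartet=3 acc=0xCCE5 bytes_emitted=0
After char 3 ('a'=26): chars_in_quartet=4 acc=0x33395A -> emit 33 39 5A, reset; bytes_emitted=3
After char 4 ('e'=30): chars_in_quartet=1 acc=0x1E bytes_emitted=3

Answer: 1 0x1E 3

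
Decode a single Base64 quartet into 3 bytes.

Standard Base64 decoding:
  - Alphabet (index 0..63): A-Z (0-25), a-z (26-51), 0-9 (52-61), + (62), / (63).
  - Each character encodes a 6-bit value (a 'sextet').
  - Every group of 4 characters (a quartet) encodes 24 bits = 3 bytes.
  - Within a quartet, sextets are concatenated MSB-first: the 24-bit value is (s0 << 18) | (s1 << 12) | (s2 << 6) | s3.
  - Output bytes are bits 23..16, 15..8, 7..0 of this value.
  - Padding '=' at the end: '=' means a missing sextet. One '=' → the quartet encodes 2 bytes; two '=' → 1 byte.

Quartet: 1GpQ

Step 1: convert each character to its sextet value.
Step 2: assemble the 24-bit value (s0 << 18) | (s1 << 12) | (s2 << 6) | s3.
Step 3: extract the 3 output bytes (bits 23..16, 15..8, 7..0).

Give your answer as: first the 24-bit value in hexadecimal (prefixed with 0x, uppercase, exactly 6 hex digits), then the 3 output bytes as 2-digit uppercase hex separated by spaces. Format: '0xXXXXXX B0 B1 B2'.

Sextets: 1=53, G=6, p=41, Q=16
24-bit: (53<<18) | (6<<12) | (41<<6) | 16
      = 0xD40000 | 0x006000 | 0x000A40 | 0x000010
      = 0xD46A50
Bytes: (v>>16)&0xFF=D4, (v>>8)&0xFF=6A, v&0xFF=50

Answer: 0xD46A50 D4 6A 50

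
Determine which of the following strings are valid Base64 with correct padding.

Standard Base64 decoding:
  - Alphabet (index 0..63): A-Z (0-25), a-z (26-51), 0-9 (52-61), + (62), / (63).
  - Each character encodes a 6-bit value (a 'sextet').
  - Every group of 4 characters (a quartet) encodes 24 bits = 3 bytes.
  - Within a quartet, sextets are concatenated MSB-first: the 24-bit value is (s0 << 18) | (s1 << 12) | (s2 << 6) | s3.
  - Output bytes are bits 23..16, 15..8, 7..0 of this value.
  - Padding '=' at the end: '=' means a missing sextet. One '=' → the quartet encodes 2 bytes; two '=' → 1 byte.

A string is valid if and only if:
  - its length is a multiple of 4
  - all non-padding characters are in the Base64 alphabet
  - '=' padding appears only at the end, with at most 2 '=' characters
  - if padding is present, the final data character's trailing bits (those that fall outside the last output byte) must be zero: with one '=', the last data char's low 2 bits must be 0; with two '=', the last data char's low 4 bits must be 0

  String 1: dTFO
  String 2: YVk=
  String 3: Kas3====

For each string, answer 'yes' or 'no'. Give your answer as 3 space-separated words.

Answer: yes yes no

Derivation:
String 1: 'dTFO' → valid
String 2: 'YVk=' → valid
String 3: 'Kas3====' → invalid (4 pad chars (max 2))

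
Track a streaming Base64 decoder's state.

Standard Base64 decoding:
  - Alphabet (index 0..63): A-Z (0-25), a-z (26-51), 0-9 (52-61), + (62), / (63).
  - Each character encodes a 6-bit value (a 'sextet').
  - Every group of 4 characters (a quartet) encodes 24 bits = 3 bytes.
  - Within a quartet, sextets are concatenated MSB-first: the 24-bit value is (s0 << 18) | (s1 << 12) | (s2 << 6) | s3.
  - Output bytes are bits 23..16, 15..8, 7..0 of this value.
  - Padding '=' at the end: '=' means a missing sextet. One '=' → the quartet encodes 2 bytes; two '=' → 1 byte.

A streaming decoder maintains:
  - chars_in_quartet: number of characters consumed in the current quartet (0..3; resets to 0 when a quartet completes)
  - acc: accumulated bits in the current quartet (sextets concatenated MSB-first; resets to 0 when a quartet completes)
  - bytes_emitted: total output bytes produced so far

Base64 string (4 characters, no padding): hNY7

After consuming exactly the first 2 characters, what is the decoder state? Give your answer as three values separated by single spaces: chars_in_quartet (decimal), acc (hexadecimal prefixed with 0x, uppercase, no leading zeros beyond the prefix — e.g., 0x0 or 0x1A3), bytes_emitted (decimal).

Answer: 2 0x84D 0

Derivation:
After char 0 ('h'=33): chars_in_quartet=1 acc=0x21 bytes_emitted=0
After char 1 ('N'=13): chars_in_quartet=2 acc=0x84D bytes_emitted=0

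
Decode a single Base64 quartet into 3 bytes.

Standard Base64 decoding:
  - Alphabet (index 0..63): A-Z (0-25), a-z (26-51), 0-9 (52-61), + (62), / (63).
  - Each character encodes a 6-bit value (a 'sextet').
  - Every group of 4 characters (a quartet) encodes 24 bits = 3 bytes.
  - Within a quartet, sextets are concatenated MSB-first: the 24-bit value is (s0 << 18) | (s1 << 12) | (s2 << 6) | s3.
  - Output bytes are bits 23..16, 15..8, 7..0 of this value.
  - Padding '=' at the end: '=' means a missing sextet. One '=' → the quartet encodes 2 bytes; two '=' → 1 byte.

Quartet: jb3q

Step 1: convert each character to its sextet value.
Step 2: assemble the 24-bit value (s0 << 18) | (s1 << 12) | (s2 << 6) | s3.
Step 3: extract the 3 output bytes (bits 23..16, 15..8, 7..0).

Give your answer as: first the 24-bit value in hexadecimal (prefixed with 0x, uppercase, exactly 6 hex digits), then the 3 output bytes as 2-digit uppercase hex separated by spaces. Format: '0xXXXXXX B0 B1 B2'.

Answer: 0x8DBDEA 8D BD EA

Derivation:
Sextets: j=35, b=27, 3=55, q=42
24-bit: (35<<18) | (27<<12) | (55<<6) | 42
      = 0x8C0000 | 0x01B000 | 0x000DC0 | 0x00002A
      = 0x8DBDEA
Bytes: (v>>16)&0xFF=8D, (v>>8)&0xFF=BD, v&0xFF=EA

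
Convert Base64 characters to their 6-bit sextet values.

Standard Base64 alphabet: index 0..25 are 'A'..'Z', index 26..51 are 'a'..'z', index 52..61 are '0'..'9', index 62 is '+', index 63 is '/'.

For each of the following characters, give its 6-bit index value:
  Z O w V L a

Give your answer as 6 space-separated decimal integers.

'Z': A..Z range, ord('Z') − ord('A') = 25
'O': A..Z range, ord('O') − ord('A') = 14
'w': a..z range, 26 + ord('w') − ord('a') = 48
'V': A..Z range, ord('V') − ord('A') = 21
'L': A..Z range, ord('L') − ord('A') = 11
'a': a..z range, 26 + ord('a') − ord('a') = 26

Answer: 25 14 48 21 11 26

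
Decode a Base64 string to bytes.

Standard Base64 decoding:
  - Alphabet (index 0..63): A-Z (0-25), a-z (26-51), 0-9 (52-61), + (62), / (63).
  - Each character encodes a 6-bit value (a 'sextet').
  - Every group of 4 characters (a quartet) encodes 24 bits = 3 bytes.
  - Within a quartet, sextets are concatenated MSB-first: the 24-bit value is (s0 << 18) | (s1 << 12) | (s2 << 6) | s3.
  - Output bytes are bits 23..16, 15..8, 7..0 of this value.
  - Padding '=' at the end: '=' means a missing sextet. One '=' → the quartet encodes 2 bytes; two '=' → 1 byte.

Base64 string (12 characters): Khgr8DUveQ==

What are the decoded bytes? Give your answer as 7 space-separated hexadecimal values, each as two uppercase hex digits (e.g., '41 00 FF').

After char 0 ('K'=10): chars_in_quartet=1 acc=0xA bytes_emitted=0
After char 1 ('h'=33): chars_in_quartet=2 acc=0x2A1 bytes_emitted=0
After char 2 ('g'=32): chars_in_quartet=3 acc=0xA860 bytes_emitted=0
After char 3 ('r'=43): chars_in_quartet=4 acc=0x2A182B -> emit 2A 18 2B, reset; bytes_emitted=3
After char 4 ('8'=60): chars_in_quartet=1 acc=0x3C bytes_emitted=3
After char 5 ('D'=3): chars_in_quartet=2 acc=0xF03 bytes_emitted=3
After char 6 ('U'=20): chars_in_quartet=3 acc=0x3C0D4 bytes_emitted=3
After char 7 ('v'=47): chars_in_quartet=4 acc=0xF0352F -> emit F0 35 2F, reset; bytes_emitted=6
After char 8 ('e'=30): chars_in_quartet=1 acc=0x1E bytes_emitted=6
After char 9 ('Q'=16): chars_in_quartet=2 acc=0x790 bytes_emitted=6
Padding '==': partial quartet acc=0x790 -> emit 79; bytes_emitted=7

Answer: 2A 18 2B F0 35 2F 79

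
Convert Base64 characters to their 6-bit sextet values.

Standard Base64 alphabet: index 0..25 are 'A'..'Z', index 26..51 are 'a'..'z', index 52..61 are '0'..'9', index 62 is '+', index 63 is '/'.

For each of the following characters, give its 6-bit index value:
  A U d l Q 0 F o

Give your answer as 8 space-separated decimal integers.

'A': A..Z range, ord('A') − ord('A') = 0
'U': A..Z range, ord('U') − ord('A') = 20
'd': a..z range, 26 + ord('d') − ord('a') = 29
'l': a..z range, 26 + ord('l') − ord('a') = 37
'Q': A..Z range, ord('Q') − ord('A') = 16
'0': 0..9 range, 52 + ord('0') − ord('0') = 52
'F': A..Z range, ord('F') − ord('A') = 5
'o': a..z range, 26 + ord('o') − ord('a') = 40

Answer: 0 20 29 37 16 52 5 40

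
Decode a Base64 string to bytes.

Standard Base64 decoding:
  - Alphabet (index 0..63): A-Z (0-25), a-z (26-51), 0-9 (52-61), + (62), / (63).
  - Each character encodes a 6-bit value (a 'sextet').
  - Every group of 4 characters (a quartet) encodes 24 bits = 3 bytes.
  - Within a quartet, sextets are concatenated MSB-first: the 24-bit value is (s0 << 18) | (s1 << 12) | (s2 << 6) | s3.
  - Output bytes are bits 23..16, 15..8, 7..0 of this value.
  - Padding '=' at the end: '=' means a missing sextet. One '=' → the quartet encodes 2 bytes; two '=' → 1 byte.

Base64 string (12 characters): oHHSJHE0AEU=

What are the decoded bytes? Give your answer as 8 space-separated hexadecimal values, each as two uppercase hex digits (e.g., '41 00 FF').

After char 0 ('o'=40): chars_in_quartet=1 acc=0x28 bytes_emitted=0
After char 1 ('H'=7): chars_in_quartet=2 acc=0xA07 bytes_emitted=0
After char 2 ('H'=7): chars_in_quartet=3 acc=0x281C7 bytes_emitted=0
After char 3 ('S'=18): chars_in_quartet=4 acc=0xA071D2 -> emit A0 71 D2, reset; bytes_emitted=3
After char 4 ('J'=9): chars_in_quartet=1 acc=0x9 bytes_emitted=3
After char 5 ('H'=7): chars_in_quartet=2 acc=0x247 bytes_emitted=3
After char 6 ('E'=4): chars_in_quartet=3 acc=0x91C4 bytes_emitted=3
After char 7 ('0'=52): chars_in_quartet=4 acc=0x247134 -> emit 24 71 34, reset; bytes_emitted=6
After char 8 ('A'=0): chars_in_quartet=1 acc=0x0 bytes_emitted=6
After char 9 ('E'=4): chars_in_quartet=2 acc=0x4 bytes_emitted=6
After char 10 ('U'=20): chars_in_quartet=3 acc=0x114 bytes_emitted=6
Padding '=': partial quartet acc=0x114 -> emit 00 45; bytes_emitted=8

Answer: A0 71 D2 24 71 34 00 45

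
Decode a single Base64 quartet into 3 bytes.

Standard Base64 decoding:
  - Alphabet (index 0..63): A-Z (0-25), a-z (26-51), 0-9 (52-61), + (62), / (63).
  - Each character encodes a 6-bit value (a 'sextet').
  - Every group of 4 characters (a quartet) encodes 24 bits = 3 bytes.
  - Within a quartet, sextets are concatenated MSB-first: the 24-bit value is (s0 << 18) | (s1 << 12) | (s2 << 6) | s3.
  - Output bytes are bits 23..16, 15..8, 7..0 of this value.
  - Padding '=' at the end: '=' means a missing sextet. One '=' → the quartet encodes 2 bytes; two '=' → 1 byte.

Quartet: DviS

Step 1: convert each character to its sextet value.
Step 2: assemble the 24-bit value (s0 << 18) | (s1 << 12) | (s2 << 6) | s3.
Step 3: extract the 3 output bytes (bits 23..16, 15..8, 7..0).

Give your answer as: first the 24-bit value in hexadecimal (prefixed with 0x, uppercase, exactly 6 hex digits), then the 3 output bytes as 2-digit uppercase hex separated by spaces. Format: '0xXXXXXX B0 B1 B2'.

Answer: 0x0EF892 0E F8 92

Derivation:
Sextets: D=3, v=47, i=34, S=18
24-bit: (3<<18) | (47<<12) | (34<<6) | 18
      = 0x0C0000 | 0x02F000 | 0x000880 | 0x000012
      = 0x0EF892
Bytes: (v>>16)&0xFF=0E, (v>>8)&0xFF=F8, v&0xFF=92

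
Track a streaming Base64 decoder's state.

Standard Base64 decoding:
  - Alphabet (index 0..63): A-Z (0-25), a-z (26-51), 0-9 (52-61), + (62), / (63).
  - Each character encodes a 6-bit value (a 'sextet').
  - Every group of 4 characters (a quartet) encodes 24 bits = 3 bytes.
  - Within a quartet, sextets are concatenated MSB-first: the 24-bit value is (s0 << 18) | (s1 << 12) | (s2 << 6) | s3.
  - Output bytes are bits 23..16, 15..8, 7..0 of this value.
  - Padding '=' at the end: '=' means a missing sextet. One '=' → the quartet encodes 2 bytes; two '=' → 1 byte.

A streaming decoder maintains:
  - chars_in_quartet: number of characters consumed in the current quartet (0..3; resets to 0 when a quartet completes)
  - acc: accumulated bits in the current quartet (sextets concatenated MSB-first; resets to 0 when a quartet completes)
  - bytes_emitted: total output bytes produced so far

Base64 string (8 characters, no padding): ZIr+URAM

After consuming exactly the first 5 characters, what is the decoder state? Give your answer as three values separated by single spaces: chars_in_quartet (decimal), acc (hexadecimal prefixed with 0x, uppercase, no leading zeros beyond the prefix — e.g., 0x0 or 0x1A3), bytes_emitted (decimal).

Answer: 1 0x14 3

Derivation:
After char 0 ('Z'=25): chars_in_quartet=1 acc=0x19 bytes_emitted=0
After char 1 ('I'=8): chars_in_quartet=2 acc=0x648 bytes_emitted=0
After char 2 ('r'=43): chars_in_quartet=3 acc=0x1922B bytes_emitted=0
After char 3 ('+'=62): chars_in_quartet=4 acc=0x648AFE -> emit 64 8A FE, reset; bytes_emitted=3
After char 4 ('U'=20): chars_in_quartet=1 acc=0x14 bytes_emitted=3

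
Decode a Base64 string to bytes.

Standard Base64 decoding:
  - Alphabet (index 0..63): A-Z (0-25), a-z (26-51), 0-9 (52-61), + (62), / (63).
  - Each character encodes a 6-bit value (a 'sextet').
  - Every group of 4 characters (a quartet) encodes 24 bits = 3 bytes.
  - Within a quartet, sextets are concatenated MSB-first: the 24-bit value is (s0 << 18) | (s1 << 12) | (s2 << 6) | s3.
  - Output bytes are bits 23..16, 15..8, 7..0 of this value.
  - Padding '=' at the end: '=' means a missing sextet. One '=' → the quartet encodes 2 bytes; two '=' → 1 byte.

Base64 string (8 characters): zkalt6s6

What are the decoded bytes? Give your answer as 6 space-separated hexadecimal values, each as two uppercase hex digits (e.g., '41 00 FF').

Answer: CE 46 A5 B7 AB 3A

Derivation:
After char 0 ('z'=51): chars_in_quartet=1 acc=0x33 bytes_emitted=0
After char 1 ('k'=36): chars_in_quartet=2 acc=0xCE4 bytes_emitted=0
After char 2 ('a'=26): chars_in_quartet=3 acc=0x3391A bytes_emitted=0
After char 3 ('l'=37): chars_in_quartet=4 acc=0xCE46A5 -> emit CE 46 A5, reset; bytes_emitted=3
After char 4 ('t'=45): chars_in_quartet=1 acc=0x2D bytes_emitted=3
After char 5 ('6'=58): chars_in_quartet=2 acc=0xB7A bytes_emitted=3
After char 6 ('s'=44): chars_in_quartet=3 acc=0x2DEAC bytes_emitted=3
After char 7 ('6'=58): chars_in_quartet=4 acc=0xB7AB3A -> emit B7 AB 3A, reset; bytes_emitted=6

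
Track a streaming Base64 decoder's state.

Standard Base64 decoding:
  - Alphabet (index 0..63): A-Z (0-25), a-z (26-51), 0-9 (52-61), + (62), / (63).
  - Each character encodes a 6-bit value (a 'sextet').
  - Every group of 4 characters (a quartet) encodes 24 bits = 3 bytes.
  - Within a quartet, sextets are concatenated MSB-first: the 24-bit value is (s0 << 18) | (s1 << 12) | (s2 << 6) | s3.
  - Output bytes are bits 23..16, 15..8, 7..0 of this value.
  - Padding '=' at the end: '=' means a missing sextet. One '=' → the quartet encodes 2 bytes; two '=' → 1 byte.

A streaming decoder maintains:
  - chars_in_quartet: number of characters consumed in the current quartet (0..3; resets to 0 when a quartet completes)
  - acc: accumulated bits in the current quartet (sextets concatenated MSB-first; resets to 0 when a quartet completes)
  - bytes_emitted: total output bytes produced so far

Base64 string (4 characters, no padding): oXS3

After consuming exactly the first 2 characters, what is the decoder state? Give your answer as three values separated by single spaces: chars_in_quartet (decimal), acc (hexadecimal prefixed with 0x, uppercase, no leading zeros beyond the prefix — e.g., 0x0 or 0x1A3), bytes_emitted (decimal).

Answer: 2 0xA17 0

Derivation:
After char 0 ('o'=40): chars_in_quartet=1 acc=0x28 bytes_emitted=0
After char 1 ('X'=23): chars_in_quartet=2 acc=0xA17 bytes_emitted=0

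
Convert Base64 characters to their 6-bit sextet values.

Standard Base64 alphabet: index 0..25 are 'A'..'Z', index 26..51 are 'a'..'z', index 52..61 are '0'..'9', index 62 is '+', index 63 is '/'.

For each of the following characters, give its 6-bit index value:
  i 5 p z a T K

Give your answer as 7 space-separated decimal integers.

Answer: 34 57 41 51 26 19 10

Derivation:
'i': a..z range, 26 + ord('i') − ord('a') = 34
'5': 0..9 range, 52 + ord('5') − ord('0') = 57
'p': a..z range, 26 + ord('p') − ord('a') = 41
'z': a..z range, 26 + ord('z') − ord('a') = 51
'a': a..z range, 26 + ord('a') − ord('a') = 26
'T': A..Z range, ord('T') − ord('A') = 19
'K': A..Z range, ord('K') − ord('A') = 10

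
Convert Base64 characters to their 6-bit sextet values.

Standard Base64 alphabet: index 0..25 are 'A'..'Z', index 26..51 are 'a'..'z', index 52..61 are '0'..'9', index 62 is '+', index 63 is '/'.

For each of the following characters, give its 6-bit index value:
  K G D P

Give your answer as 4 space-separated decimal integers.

'K': A..Z range, ord('K') − ord('A') = 10
'G': A..Z range, ord('G') − ord('A') = 6
'D': A..Z range, ord('D') − ord('A') = 3
'P': A..Z range, ord('P') − ord('A') = 15

Answer: 10 6 3 15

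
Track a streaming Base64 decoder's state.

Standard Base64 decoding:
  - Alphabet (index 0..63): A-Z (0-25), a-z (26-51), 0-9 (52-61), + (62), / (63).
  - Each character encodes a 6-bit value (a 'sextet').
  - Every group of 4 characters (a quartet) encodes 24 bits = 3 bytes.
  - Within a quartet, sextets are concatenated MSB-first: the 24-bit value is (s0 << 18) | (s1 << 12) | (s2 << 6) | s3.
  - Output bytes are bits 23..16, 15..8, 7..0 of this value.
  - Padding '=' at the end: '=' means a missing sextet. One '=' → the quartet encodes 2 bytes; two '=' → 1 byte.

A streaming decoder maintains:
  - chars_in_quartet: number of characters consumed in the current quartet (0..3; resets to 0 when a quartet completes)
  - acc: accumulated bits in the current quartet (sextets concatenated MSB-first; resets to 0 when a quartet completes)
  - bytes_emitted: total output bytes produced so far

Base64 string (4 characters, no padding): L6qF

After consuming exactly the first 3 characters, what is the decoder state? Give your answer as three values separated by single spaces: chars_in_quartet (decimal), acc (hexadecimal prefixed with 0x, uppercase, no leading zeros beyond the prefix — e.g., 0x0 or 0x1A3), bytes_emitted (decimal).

Answer: 3 0xBEAA 0

Derivation:
After char 0 ('L'=11): chars_in_quartet=1 acc=0xB bytes_emitted=0
After char 1 ('6'=58): chars_in_quartet=2 acc=0x2FA bytes_emitted=0
After char 2 ('q'=42): chars_in_quartet=3 acc=0xBEAA bytes_emitted=0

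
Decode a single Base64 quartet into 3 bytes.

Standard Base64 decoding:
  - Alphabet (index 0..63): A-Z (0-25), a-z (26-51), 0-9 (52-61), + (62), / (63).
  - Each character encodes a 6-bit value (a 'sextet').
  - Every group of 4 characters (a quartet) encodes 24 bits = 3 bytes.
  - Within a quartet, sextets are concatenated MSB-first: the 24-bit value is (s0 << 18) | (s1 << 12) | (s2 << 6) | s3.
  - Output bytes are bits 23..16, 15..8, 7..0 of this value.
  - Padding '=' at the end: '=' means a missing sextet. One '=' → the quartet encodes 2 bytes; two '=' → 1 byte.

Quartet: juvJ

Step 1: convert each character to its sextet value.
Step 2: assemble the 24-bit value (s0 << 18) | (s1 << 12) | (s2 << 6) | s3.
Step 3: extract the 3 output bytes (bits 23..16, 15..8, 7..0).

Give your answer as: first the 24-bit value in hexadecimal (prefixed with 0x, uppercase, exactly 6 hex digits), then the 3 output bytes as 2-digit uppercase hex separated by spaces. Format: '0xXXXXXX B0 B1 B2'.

Answer: 0x8EEBC9 8E EB C9

Derivation:
Sextets: j=35, u=46, v=47, J=9
24-bit: (35<<18) | (46<<12) | (47<<6) | 9
      = 0x8C0000 | 0x02E000 | 0x000BC0 | 0x000009
      = 0x8EEBC9
Bytes: (v>>16)&0xFF=8E, (v>>8)&0xFF=EB, v&0xFF=C9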